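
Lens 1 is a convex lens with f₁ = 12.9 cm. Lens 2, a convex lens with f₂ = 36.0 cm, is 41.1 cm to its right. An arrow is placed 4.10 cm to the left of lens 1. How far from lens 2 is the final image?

153 cm

Lens 1: 1/d_i1 = 1/f₁ − 1/d_o1 = 1/(12.9) − 1/(4.10) = -0.1664, so d_i1 = -6.010 cm.
The intermediate image is 6.010 cm to the left of lens 1 (virtual), which is 41.1 − (-6.010) = 47.11 cm to the left of lens 2, so d_o2 = +47.11 cm.
Lens 2: 1/d_i2 = 1/f₂ − 1/d_o2 = 1/(36.0) − 1/(47.11) = 0.006551, so d_i2 = 153 cm.
The final image is real, 153 cm to the right of lens 2 (overall magnification ≈ -4.7).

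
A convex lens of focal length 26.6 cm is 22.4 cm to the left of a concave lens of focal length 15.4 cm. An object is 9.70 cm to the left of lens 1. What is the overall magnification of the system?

Lens 1: 1/d_i1 = 1/(26.6) − 1/(9.70) = -0.06550, so d_i1 = -15.27 cm; m₁ = −d_i1/d_o1 = +1.574.
d_o2 = 22.4 − (-15.27) = 37.67 cm.
f₂ = −15.4 cm (diverging).
Lens 2: 1/d_i2 = 1/(-15.4) − 1/(37.67) = -0.09148, so d_i2 = -10.93 cm; m₂ = −d_i2/d_o2 = +0.2902.
m = m₁·m₂ = (+1.574)(+0.2902) = +0.457.

m = +0.457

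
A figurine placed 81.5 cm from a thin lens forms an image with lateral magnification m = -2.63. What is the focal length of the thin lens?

f = 59.0 cm (converging)

m = −d_i/d_o ⇒ d_i = −m·d_o = −(-2.63)·(81.5) = 214.3 cm.
1/f = 1/d_o + 1/d_i = 1/(81.5) + 1/(214.3) = 0.01694, so f = 59.0 cm.
Since f is positive, the thin lens is converging.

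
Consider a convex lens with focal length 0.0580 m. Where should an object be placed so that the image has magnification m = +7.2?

m = −d_i/d_o ⇒ d_i = −m·d_o.
1/f = 1/d_o + 1/d_i = 1/d_o − 1/(m·d_o) = (1 − 1/m)/d_o, so d_o = f(1 − 1/m) = (0.05800)(1 − 1/(+7.2)) = 0.0499 m.

0.0499 m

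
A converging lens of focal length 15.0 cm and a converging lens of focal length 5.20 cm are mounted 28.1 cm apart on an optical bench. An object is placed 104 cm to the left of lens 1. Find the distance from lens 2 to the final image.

10.2 cm

Lens 1: 1/d_i1 = 1/f₁ − 1/d_o1 = 1/(15.0) − 1/(104) = 0.05705, so d_i1 = 17.53 cm.
The intermediate image is 17.53 cm to the right of lens 1, which is 28.1 − (17.53) = 10.57 cm to the left of lens 2, so d_o2 = +10.57 cm.
Lens 2: 1/d_i2 = 1/f₂ − 1/d_o2 = 1/(5.20) − 1/(10.57) = 0.09770, so d_i2 = 10.2 cm.
The final image is real, 10.2 cm to the right of lens 2 (overall magnification ≈ 0.16).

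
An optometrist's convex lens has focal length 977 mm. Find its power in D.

f = 97.7 cm = 0.977 m.
P = 1/f = 1/(0.977 m) = +1.02 D.

P = +1.02 D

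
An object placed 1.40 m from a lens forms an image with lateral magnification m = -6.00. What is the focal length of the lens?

m = −d_i/d_o ⇒ d_i = −m·d_o = −(-6.00)·(1.40) = 8.400 m.
1/f = 1/d_o + 1/d_i = 1/(1.40) + 1/(8.400) = 0.8333, so f = 1.20 m.
Since f is positive, the lens is converging.

f = 1.20 m (converging)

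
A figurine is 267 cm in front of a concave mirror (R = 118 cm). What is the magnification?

f = R/2 = 118/2 = 59.00 cm.
1/d_i = 1/f − 1/d_o = 1/(59.00) − 1/(267) = 0.01320, so d_i = 75.74 cm.
m = −d_i/d_o = −(75.74)/(267) = -0.284.
The image is real, inverted and reduced, in front of the mirror.

m = -0.284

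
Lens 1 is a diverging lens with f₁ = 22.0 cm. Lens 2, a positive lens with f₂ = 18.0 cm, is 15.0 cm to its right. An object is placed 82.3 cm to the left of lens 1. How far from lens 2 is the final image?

40.6 cm

Lens 1 is diverging, so f₁ = −22.0 cm.
Lens 1: 1/d_i1 = 1/f₁ − 1/d_o1 = 1/(-22.0) − 1/(82.3) = -0.05761, so d_i1 = -17.36 cm.
The intermediate image is 17.36 cm to the left of lens 1 (virtual), which is 15.0 − (-17.36) = 32.36 cm to the left of lens 2, so d_o2 = +32.36 cm.
Lens 2: 1/d_i2 = 1/f₂ − 1/d_o2 = 1/(18.0) − 1/(32.36) = 0.02465, so d_i2 = 40.6 cm.
The final image is real, 40.6 cm to the right of lens 2 (overall magnification ≈ -0.26).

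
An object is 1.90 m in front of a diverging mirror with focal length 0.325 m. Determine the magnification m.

For a diverging mirror, f = -0.325 m.
1/d_i = 1/f − 1/d_o = 1/(-0.3250) − 1/(1.90) = -3.603, so d_i = -0.2775 m.
m = −d_i/d_o = −(-0.2775)/(1.90) = +0.146.
The image is virtual, upright and reduced, behind the mirror.

m = +0.146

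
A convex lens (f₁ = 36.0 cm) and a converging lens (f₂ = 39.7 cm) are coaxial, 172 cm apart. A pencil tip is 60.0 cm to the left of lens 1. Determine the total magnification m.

Lens 1: 1/d_i1 = 1/(36.0) − 1/(60.0) = 0.01111, so d_i1 = 90.00 cm; m₁ = −d_i1/d_o1 = -1.500.
d_o2 = 172 − (90.00) = 82.00 cm.
Lens 2: 1/d_i2 = 1/(39.7) − 1/(82.00) = 0.01299, so d_i2 = 76.96 cm; m₂ = −d_i2/d_o2 = -0.9385.
m = m₁·m₂ = (-1.500)(-0.9385) = +1.41.

m = +1.41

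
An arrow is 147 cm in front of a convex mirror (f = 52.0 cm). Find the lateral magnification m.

m = +0.261

For a convex mirror, f = -52.0 cm.
1/d_i = 1/f − 1/d_o = 1/(-52.00) − 1/(147) = -0.02603, so d_i = -38.41 cm.
m = −d_i/d_o = −(-38.41)/(147) = +0.261.
The image is virtual, upright and reduced, behind the mirror.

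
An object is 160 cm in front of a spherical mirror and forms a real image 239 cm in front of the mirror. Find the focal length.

f = 95.8 cm (concave)

Real image ⇒ d_i = +239 cm.
1/f = 1/d_o + 1/d_i = 1/(160) + 1/(239) = 0.01043, so f = 95.8 cm.
Since f is positive, the spherical mirror is concave.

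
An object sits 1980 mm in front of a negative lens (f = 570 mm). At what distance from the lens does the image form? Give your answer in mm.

443 mm

For a negative lens, f = -570 mm.
Thin-lens equation: 1/s_i = 1/f − 1/s_o = 1/(-570.0) − 1/(1980) = -0.001754 − 0.0005051 = -0.002259, so s_i = -443 mm.
The image is virtual, upright and reduced, on the same side as the object.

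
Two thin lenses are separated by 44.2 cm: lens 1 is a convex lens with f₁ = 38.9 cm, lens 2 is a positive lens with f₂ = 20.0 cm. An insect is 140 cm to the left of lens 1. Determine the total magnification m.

m = -0.259

Lens 1: 1/d_i1 = 1/(38.9) − 1/(140) = 0.01856, so d_i1 = 53.87 cm; m₁ = −d_i1/d_o1 = -0.3848.
d_o2 = 44.2 − (53.87) = -9.670 cm (virtual object).
Lens 2: 1/d_i2 = 1/(20.0) − 1/(-9.670) = 0.1534, so d_i2 = 6.518 cm; m₂ = −d_i2/d_o2 = +0.6741.
m = m₁·m₂ = (-0.3848)(+0.6741) = -0.259.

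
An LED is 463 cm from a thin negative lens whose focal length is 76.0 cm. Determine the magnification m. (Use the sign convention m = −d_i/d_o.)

m = +0.141

For a negative lens, f = -76.0 cm.
1/d_i = 1/f − 1/d_o = 1/(-76.00) − 1/(463) = -0.01532, so d_i = -65.28 cm.
m = −d_i/d_o = −(-65.28)/(463) = +0.141.
The image is virtual, upright and reduced, on the same side as the object.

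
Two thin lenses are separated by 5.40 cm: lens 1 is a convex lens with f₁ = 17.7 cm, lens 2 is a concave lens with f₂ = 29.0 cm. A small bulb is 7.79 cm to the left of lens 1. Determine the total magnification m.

Lens 1: 1/d_i1 = 1/(17.7) − 1/(7.79) = -0.07187, so d_i1 = -13.91 cm; m₁ = −d_i1/d_o1 = +1.786.
d_o2 = 5.40 − (-13.91) = 19.31 cm.
f₂ = −29.0 cm (diverging).
Lens 2: 1/d_i2 = 1/(-29.0) − 1/(19.31) = -0.08627, so d_i2 = -11.59 cm; m₂ = −d_i2/d_o2 = +0.6003.
m = m₁·m₂ = (+1.786)(+0.6003) = +1.07.

m = +1.07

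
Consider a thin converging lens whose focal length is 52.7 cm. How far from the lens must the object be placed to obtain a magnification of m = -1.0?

105 cm

m = −d_i/d_o ⇒ d_i = −m·d_o.
1/f = 1/d_o + 1/d_i = 1/d_o − 1/(m·d_o) = (1 − 1/m)/d_o, so d_o = f(1 − 1/m) = (52.70)(1 − 1/(-1.0)) = 105 cm.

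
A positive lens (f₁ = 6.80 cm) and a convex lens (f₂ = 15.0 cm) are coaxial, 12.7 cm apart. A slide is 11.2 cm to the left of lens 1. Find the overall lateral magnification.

Lens 1: 1/d_i1 = 1/(6.80) − 1/(11.2) = 0.05777, so d_i1 = 17.31 cm; m₁ = −d_i1/d_o1 = -1.546.
d_o2 = 12.7 − (17.31) = -4.610 cm (virtual object).
Lens 2: 1/d_i2 = 1/(15.0) − 1/(-4.610) = 0.2836, so d_i2 = 3.526 cm; m₂ = −d_i2/d_o2 = +0.7649.
m = m₁·m₂ = (-1.546)(+0.7649) = -1.18.

m = -1.18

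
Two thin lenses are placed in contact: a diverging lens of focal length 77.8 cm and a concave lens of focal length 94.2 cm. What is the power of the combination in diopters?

P = -2.35 D

P₁ = 1/f₁ = 1/(-0.778 m) = -1.285 D; P₂ = 1/f₂ = 1/(-0.942 m) = -1.062 D.
For thin lenses in contact, P = P₁ + P₂ = (-1.285) + (-1.062) = -2.35 D.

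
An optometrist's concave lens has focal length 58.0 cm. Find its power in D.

P = -1.72 D

For a concave lens, f = −58.0 cm.
f = -58.0 cm = -0.580 m.
P = 1/f = 1/(-0.580 m) = -1.72 D.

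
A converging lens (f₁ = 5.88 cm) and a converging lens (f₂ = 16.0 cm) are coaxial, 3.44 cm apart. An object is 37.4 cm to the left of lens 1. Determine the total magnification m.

m = -0.153

Lens 1: 1/d_i1 = 1/(5.88) − 1/(37.4) = 0.1433, so d_i1 = 6.977 cm; m₁ = −d_i1/d_o1 = -0.1866.
d_o2 = 3.44 − (6.977) = -3.537 cm (virtual object).
Lens 2: 1/d_i2 = 1/(16.0) − 1/(-3.537) = 0.3452, so d_i2 = 2.897 cm; m₂ = −d_i2/d_o2 = +0.8190.
m = m₁·m₂ = (-0.1866)(+0.8190) = -0.153.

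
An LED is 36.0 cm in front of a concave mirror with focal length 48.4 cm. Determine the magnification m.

1/d_i = 1/f − 1/d_o = 1/(48.40) − 1/(36.0) = -0.007117, so d_i = -140.5 cm.
m = −d_i/d_o = −(-140.5)/(36.0) = +3.90.
The image is virtual, upright and enlarged, behind the mirror.

m = +3.90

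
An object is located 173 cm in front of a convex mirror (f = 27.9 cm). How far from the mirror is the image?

24.0 cm

For a convex mirror, f = -27.9 cm.
Mirror equation: 1/s_i = 1/f − 1/s_o = 1/(-27.90) − 1/(173) = -0.03584 − 0.005780 = -0.04162, so s_i = -24.0 cm.
The image is virtual, upright and reduced, behind the mirror.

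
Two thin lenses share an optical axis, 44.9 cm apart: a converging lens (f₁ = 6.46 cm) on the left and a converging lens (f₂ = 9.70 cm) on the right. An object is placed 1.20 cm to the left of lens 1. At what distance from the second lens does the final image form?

12.3 cm

Lens 1: 1/d_i1 = 1/f₁ − 1/d_o1 = 1/(6.46) − 1/(1.20) = -0.6785, so d_i1 = -1.474 cm.
The intermediate image is 1.474 cm to the left of lens 1 (virtual), which is 44.9 − (-1.474) = 46.37 cm to the left of lens 2, so d_o2 = +46.37 cm.
Lens 2: 1/d_i2 = 1/f₂ − 1/d_o2 = 1/(9.70) − 1/(46.37) = 0.08153, so d_i2 = 12.3 cm.
The final image is real, 12.3 cm to the right of lens 2 (overall magnification ≈ -0.32).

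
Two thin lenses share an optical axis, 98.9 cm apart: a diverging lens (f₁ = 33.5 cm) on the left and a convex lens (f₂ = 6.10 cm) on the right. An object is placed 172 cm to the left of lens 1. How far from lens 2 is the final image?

6.41 cm

Lens 1 is diverging, so f₁ = −33.5 cm.
Lens 1: 1/d_i1 = 1/f₁ − 1/d_o1 = 1/(-33.5) − 1/(172) = -0.03566, so d_i1 = -28.04 cm.
The intermediate image is 28.04 cm to the left of lens 1 (virtual), which is 98.9 − (-28.04) = 126.9 cm to the left of lens 2, so d_o2 = +126.9 cm.
Lens 2: 1/d_i2 = 1/f₂ − 1/d_o2 = 1/(6.10) − 1/(126.9) = 0.1561, so d_i2 = 6.41 cm.
The final image is real, 6.41 cm to the right of lens 2 (overall magnification ≈ -0.0082).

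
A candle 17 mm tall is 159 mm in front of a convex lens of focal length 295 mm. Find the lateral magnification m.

1/d_i = 1/f − 1/d_o = 1/(295.0) − 1/(159) = -0.002899, so d_i = -344.9 mm.
m = −d_i/d_o = −(-344.9)/(159) = +2.17.
The image is virtual, upright and enlarged, on the same side as the object.

m = +2.17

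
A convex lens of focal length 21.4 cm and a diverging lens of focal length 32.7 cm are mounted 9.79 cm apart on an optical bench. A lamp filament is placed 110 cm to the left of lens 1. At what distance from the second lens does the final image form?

Lens 1: 1/d_i1 = 1/f₁ − 1/d_o1 = 1/(21.4) − 1/(110) = 0.03764, so d_i1 = 26.57 cm.
The intermediate image is 26.57 cm to the right of lens 1, which lies 16.78 cm to the right of lens 2 — a virtual object — so d_o2 = −16.78 cm.
Lens 2 is diverging, so f₂ = −32.7 cm.
Lens 2: 1/d_i2 = 1/f₂ − 1/d_o2 = 1/(-32.7) − 1/(-16.78) = 0.02901, so d_i2 = 34.5 cm.
The final image is real, 34.5 cm to the right of lens 2 (overall magnification ≈ -0.50).

34.5 cm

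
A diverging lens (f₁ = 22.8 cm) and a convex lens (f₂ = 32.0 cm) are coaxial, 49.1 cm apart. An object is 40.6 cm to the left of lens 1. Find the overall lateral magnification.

m = -0.363

f₁ = −22.8 cm (diverging).
Lens 1: 1/d_i1 = 1/(-22.8) − 1/(40.6) = -0.06849, so d_i1 = -14.60 cm; m₁ = −d_i1/d_o1 = +0.3596.
d_o2 = 49.1 − (-14.60) = 63.70 cm.
Lens 2: 1/d_i2 = 1/(32.0) − 1/(63.70) = 0.01555, so d_i2 = 64.30 cm; m₂ = −d_i2/d_o2 = -1.009.
m = m₁·m₂ = (+0.3596)(-1.009) = -0.363.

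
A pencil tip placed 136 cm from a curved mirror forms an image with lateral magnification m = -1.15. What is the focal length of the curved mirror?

f = 72.7 cm (concave)

m = −d_i/d_o ⇒ d_i = −m·d_o = −(-1.15)·(136) = 156.4 cm.
1/f = 1/d_o + 1/d_i = 1/(136) + 1/(156.4) = 0.01375, so f = 72.7 cm.
Since f is positive, the curved mirror is concave.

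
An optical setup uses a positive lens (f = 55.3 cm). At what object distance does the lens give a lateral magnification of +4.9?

m = −d_i/d_o ⇒ d_i = −m·d_o.
1/f = 1/d_o + 1/d_i = 1/d_o − 1/(m·d_o) = (1 − 1/m)/d_o, so d_o = f(1 − 1/m) = (55.30)(1 − 1/(+4.9)) = 44.0 cm.

44.0 cm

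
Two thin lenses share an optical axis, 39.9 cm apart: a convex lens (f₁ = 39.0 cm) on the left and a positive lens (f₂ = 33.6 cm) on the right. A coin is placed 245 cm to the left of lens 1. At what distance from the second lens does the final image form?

5.43 cm

Lens 1: 1/d_i1 = 1/f₁ − 1/d_o1 = 1/(39.0) − 1/(245) = 0.02156, so d_i1 = 46.38 cm.
The intermediate image is 46.38 cm to the right of lens 1, which lies 6.480 cm to the right of lens 2 — a virtual object — so d_o2 = −6.480 cm.
Lens 2: 1/d_i2 = 1/f₂ − 1/d_o2 = 1/(33.6) − 1/(-6.480) = 0.1841, so d_i2 = 5.43 cm.
The final image is real, 5.43 cm to the right of lens 2 (overall magnification ≈ -0.16).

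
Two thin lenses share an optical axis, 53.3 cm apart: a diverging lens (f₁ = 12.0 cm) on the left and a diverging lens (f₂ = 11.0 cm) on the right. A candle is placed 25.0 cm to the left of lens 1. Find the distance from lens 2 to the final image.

9.33 cm

Lens 1 is diverging, so f₁ = −12.0 cm.
Lens 1: 1/d_i1 = 1/f₁ − 1/d_o1 = 1/(-12.0) − 1/(25.0) = -0.1233, so d_i1 = -8.108 cm.
The intermediate image is 8.108 cm to the left of lens 1 (virtual), which is 53.3 − (-8.108) = 61.41 cm to the left of lens 2, so d_o2 = +61.41 cm.
Lens 2 is diverging, so f₂ = −11.0 cm.
Lens 2: 1/d_i2 = 1/f₂ − 1/d_o2 = 1/(-11.0) − 1/(61.41) = -0.1072, so d_i2 = -9.33 cm.
The final image is virtual, 9.33 cm to the left of lens 2 (overall magnification ≈ 0.049).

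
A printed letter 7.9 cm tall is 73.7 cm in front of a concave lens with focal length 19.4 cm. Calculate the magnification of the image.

m = +0.208

For a concave lens, f = -19.4 cm.
1/d_i = 1/f − 1/d_o = 1/(-19.40) − 1/(73.7) = -0.06511, so d_i = -15.36 cm.
m = −d_i/d_o = −(-15.36)/(73.7) = +0.208.
The image is virtual, upright and reduced, on the same side as the object.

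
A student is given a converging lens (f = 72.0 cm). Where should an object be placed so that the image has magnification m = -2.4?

102 cm

m = −d_i/d_o ⇒ d_i = −m·d_o.
1/f = 1/d_o + 1/d_i = 1/d_o − 1/(m·d_o) = (1 − 1/m)/d_o, so d_o = f(1 − 1/m) = (72.00)(1 − 1/(-2.4)) = 102 cm.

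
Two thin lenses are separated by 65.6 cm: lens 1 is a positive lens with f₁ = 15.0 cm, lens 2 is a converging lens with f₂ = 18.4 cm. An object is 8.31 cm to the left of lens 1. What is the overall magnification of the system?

m = -0.627

Lens 1: 1/d_i1 = 1/(15.0) − 1/(8.31) = -0.05367, so d_i1 = -18.63 cm; m₁ = −d_i1/d_o1 = +2.242.
d_o2 = 65.6 − (-18.63) = 84.23 cm.
Lens 2: 1/d_i2 = 1/(18.4) − 1/(84.23) = 0.04248, so d_i2 = 23.54 cm; m₂ = −d_i2/d_o2 = -0.2795.
m = m₁·m₂ = (+2.242)(-0.2795) = -0.627.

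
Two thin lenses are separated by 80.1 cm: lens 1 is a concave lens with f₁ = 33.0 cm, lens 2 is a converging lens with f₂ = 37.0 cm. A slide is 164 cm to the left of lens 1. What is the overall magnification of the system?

m = -0.0878

f₁ = −33.0 cm (diverging).
Lens 1: 1/d_i1 = 1/(-33.0) − 1/(164) = -0.03640, so d_i1 = -27.47 cm; m₁ = −d_i1/d_o1 = +0.1675.
d_o2 = 80.1 − (-27.47) = 107.6 cm.
Lens 2: 1/d_i2 = 1/(37.0) − 1/(107.6) = 0.01773, so d_i2 = 56.39 cm; m₂ = −d_i2/d_o2 = -0.5241.
m = m₁·m₂ = (+0.1675)(-0.5241) = -0.0878.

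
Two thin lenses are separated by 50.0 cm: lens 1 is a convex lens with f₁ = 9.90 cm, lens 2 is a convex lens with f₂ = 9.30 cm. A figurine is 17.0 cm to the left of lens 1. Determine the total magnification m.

m = +0.763

Lens 1: 1/d_i1 = 1/(9.90) − 1/(17.0) = 0.04219, so d_i1 = 23.70 cm; m₁ = −d_i1/d_o1 = -1.394.
d_o2 = 50.0 − (23.70) = 26.30 cm.
Lens 2: 1/d_i2 = 1/(9.30) − 1/(26.30) = 0.06950, so d_i2 = 14.39 cm; m₂ = −d_i2/d_o2 = -0.5471.
m = m₁·m₂ = (-1.394)(-0.5471) = +0.763.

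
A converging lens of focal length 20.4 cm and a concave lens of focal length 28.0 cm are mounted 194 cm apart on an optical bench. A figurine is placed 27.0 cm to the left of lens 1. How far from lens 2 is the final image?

22.3 cm

Lens 1: 1/d_i1 = 1/f₁ − 1/d_o1 = 1/(20.4) − 1/(27.0) = 0.01198, so d_i1 = 83.45 cm.
The intermediate image is 83.45 cm to the right of lens 1, which is 194 − (83.45) = 110.5 cm to the left of lens 2, so d_o2 = +110.5 cm.
Lens 2 is diverging, so f₂ = −28.0 cm.
Lens 2: 1/d_i2 = 1/f₂ − 1/d_o2 = 1/(-28.0) − 1/(110.5) = -0.04476, so d_i2 = -22.3 cm.
The final image is virtual, 22.3 cm to the left of lens 2 (overall magnification ≈ -0.62).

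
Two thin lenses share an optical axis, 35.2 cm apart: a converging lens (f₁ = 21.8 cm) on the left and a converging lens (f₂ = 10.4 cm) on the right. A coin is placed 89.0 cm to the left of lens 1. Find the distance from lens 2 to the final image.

Lens 1: 1/d_i1 = 1/f₁ − 1/d_o1 = 1/(21.8) − 1/(89.0) = 0.03464, so d_i1 = 28.87 cm.
The intermediate image is 28.87 cm to the right of lens 1, which is 35.2 − (28.87) = 6.330 cm to the left of lens 2, so d_o2 = +6.330 cm.
Lens 2: 1/d_i2 = 1/f₂ − 1/d_o2 = 1/(10.4) − 1/(6.330) = -0.06182, so d_i2 = -16.2 cm.
The final image is virtual, 16.2 cm to the left of lens 2 (overall magnification ≈ -0.83).

16.2 cm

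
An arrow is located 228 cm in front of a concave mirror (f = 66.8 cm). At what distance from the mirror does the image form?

Mirror equation: 1/v = 1/f − 1/u = 1/(66.80) − 1/(228) = 0.01497 − 0.004386 = 0.01058, so v = 94.5 cm.
The image is real, inverted and reduced, in front of the mirror.

94.5 cm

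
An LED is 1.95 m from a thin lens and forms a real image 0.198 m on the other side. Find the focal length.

Real image ⇒ d_i = +0.198 m.
1/f = 1/d_o + 1/d_i = 1/(1.95) + 1/(0.198) = 5.563, so f = 0.180 m.
Since f is positive, the thin lens is converging.

f = 0.180 m (converging)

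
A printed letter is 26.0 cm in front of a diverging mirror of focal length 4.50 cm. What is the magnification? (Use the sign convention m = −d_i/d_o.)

For a diverging mirror, f = -4.50 cm.
1/d_i = 1/f − 1/d_o = 1/(-4.500) − 1/(26.0) = -0.2607, so d_i = -3.836 cm.
m = −d_i/d_o = −(-3.836)/(26.0) = +0.148.
The image is virtual, upright and reduced, behind the mirror.

m = +0.148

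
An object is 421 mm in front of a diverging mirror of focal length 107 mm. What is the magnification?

For a diverging mirror, f = -107 mm.
1/d_i = 1/f − 1/d_o = 1/(-107.0) − 1/(421) = -0.01172, so d_i = -85.32 mm.
m = −d_i/d_o = −(-85.32)/(421) = +0.203.
The image is virtual, upright and reduced, behind the mirror.

m = +0.203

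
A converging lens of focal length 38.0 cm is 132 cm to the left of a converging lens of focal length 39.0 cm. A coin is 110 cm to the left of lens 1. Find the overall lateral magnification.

Lens 1: 1/d_i1 = 1/(38.0) − 1/(110) = 0.01722, so d_i1 = 58.06 cm; m₁ = −d_i1/d_o1 = -0.5278.
d_o2 = 132 − (58.06) = 73.94 cm.
Lens 2: 1/d_i2 = 1/(39.0) − 1/(73.94) = 0.01212, so d_i2 = 82.53 cm; m₂ = −d_i2/d_o2 = -1.116.
m = m₁·m₂ = (-0.5278)(-1.116) = +0.589.

m = +0.589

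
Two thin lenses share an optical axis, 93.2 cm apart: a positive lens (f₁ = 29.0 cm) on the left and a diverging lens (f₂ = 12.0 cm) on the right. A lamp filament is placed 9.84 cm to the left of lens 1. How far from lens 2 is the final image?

Lens 1: 1/d_i1 = 1/f₁ − 1/d_o1 = 1/(29.0) − 1/(9.84) = -0.06714, so d_i1 = -14.89 cm.
The intermediate image is 14.89 cm to the left of lens 1 (virtual), which is 93.2 − (-14.89) = 108.1 cm to the left of lens 2, so d_o2 = +108.1 cm.
Lens 2 is diverging, so f₂ = −12.0 cm.
Lens 2: 1/d_i2 = 1/f₂ − 1/d_o2 = 1/(-12.0) − 1/(108.1) = -0.09258, so d_i2 = -10.8 cm.
The final image is virtual, 10.8 cm to the left of lens 2 (overall magnification ≈ 0.15).

10.8 cm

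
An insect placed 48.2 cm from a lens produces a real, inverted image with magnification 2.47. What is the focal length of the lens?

m = −d_i/d_o ⇒ d_i = −m·d_o = −(-2.47)·(48.2) = 119.1 cm.
1/f = 1/d_o + 1/d_i = 1/(48.2) + 1/(119.1) = 0.02914, so f = 34.3 cm.
Since f is positive, the lens is converging.

f = 34.3 cm (converging)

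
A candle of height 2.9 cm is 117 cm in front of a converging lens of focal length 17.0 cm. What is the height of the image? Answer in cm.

0.493 cm

1/d_i = 1/f − 1/d_o = 1/(17.00) − 1/(117) = 0.05028, so d_i = 19.89 cm.
m = −d_i/d_o = -0.1700.
|h_i| = |m|·h_o = 0.1700 × 2.9 = 0.493 cm. The image is real, inverted and reduced, on the far side of the lens.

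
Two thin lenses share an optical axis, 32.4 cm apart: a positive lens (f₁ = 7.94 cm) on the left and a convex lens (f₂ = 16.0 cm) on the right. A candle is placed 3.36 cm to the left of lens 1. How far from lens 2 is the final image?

27.5 cm

Lens 1: 1/d_i1 = 1/f₁ − 1/d_o1 = 1/(7.94) − 1/(3.36) = -0.1717, so d_i1 = -5.825 cm.
The intermediate image is 5.825 cm to the left of lens 1 (virtual), which is 32.4 − (-5.825) = 38.23 cm to the left of lens 2, so d_o2 = +38.23 cm.
Lens 2: 1/d_i2 = 1/f₂ − 1/d_o2 = 1/(16.0) − 1/(38.23) = 0.03634, so d_i2 = 27.5 cm.
The final image is real, 27.5 cm to the right of lens 2 (overall magnification ≈ -1.2).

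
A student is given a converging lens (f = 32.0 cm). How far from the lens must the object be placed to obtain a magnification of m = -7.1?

m = −d_i/d_o ⇒ d_i = −m·d_o.
1/f = 1/d_o + 1/d_i = 1/d_o − 1/(m·d_o) = (1 − 1/m)/d_o, so d_o = f(1 − 1/m) = (32.00)(1 − 1/(-7.1)) = 36.5 cm.

36.5 cm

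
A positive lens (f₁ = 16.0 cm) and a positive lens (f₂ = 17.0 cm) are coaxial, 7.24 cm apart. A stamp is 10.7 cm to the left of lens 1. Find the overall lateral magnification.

Lens 1: 1/d_i1 = 1/(16.0) − 1/(10.7) = -0.03096, so d_i1 = -32.30 cm; m₁ = −d_i1/d_o1 = +3.019.
d_o2 = 7.24 − (-32.30) = 39.54 cm.
Lens 2: 1/d_i2 = 1/(17.0) − 1/(39.54) = 0.03353, so d_i2 = 29.82 cm; m₂ = −d_i2/d_o2 = -0.7542.
m = m₁·m₂ = (+3.019)(-0.7542) = -2.28.

m = -2.28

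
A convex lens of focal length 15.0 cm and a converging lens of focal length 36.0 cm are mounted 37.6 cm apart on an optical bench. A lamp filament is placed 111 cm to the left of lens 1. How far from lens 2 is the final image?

46.3 cm

Lens 1: 1/d_i1 = 1/f₁ − 1/d_o1 = 1/(15.0) − 1/(111) = 0.05766, so d_i1 = 17.34 cm.
The intermediate image is 17.34 cm to the right of lens 1, which is 37.6 − (17.34) = 20.26 cm to the left of lens 2, so d_o2 = +20.26 cm.
Lens 2: 1/d_i2 = 1/f₂ − 1/d_o2 = 1/(36.0) − 1/(20.26) = -0.02158, so d_i2 = -46.3 cm.
The final image is virtual, 46.3 cm to the left of lens 2 (overall magnification ≈ -0.36).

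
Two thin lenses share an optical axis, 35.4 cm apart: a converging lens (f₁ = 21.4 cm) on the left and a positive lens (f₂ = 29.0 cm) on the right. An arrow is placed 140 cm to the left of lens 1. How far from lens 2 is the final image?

Lens 1: 1/d_i1 = 1/f₁ − 1/d_o1 = 1/(21.4) − 1/(140) = 0.03959, so d_i1 = 25.26 cm.
The intermediate image is 25.26 cm to the right of lens 1, which is 35.4 − (25.26) = 10.14 cm to the left of lens 2, so d_o2 = +10.14 cm.
Lens 2: 1/d_i2 = 1/f₂ − 1/d_o2 = 1/(29.0) − 1/(10.14) = -0.06414, so d_i2 = -15.6 cm.
The final image is virtual, 15.6 cm to the left of lens 2 (overall magnification ≈ -0.28).

15.6 cm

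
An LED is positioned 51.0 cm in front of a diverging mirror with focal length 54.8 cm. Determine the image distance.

For a diverging mirror, f = -54.8 cm.
Mirror equation: 1/s_i = 1/f − 1/s_o = 1/(-54.80) − 1/(51.0) = -0.01825 − 0.01961 = -0.03786, so s_i = -26.4 cm.
The image is virtual, upright and reduced, behind the mirror.

26.4 cm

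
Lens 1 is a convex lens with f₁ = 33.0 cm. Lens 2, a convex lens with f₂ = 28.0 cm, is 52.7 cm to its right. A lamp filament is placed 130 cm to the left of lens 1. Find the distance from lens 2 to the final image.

Lens 1: 1/d_i1 = 1/f₁ − 1/d_o1 = 1/(33.0) − 1/(130) = 0.02261, so d_i1 = 44.23 cm.
The intermediate image is 44.23 cm to the right of lens 1, which is 52.7 − (44.23) = 8.470 cm to the left of lens 2, so d_o2 = +8.470 cm.
Lens 2: 1/d_i2 = 1/f₂ − 1/d_o2 = 1/(28.0) − 1/(8.470) = -0.08235, so d_i2 = -12.1 cm.
The final image is virtual, 12.1 cm to the left of lens 2 (overall magnification ≈ -0.49).

12.1 cm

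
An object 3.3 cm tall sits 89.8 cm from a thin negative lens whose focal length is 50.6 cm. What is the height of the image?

For a negative lens, f = -50.6 cm.
1/d_i = 1/f − 1/d_o = 1/(-50.60) − 1/(89.8) = -0.03090, so d_i = -32.36 cm.
m = −d_i/d_o = +0.3604.
|h_i| = |m|·h_o = 0.3604 × 3.3 = 1.19 cm. The image is virtual, upright and reduced, on the same side as the object.

1.19 cm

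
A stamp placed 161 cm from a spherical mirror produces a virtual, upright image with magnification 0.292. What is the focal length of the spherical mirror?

f = -66.4 cm (convex)

m = −d_i/d_o ⇒ d_i = −m·d_o = −(+0.292)·(161) = -47.01 cm.
1/f = 1/d_o + 1/d_i = 1/(161) + 1/(-47.01) = -0.01506, so f = -66.4 cm.
Since f is negative, the spherical mirror is convex.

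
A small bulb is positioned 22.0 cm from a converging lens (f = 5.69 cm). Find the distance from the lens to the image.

Lens equation: 1/d_i = 1/f − 1/d_o = 1/(5.690) − 1/(22.0) = 0.1757 − 0.04545 = 0.1303, so d_i = 7.68 cm.
The image is real, inverted and reduced, on the far side of the lens.

7.68 cm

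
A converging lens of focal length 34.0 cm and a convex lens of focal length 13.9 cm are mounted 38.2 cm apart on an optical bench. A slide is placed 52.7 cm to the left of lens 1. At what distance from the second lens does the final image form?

Lens 1: 1/d_i1 = 1/f₁ − 1/d_o1 = 1/(34.0) − 1/(52.7) = 0.01044, so d_i1 = 95.82 cm.
The intermediate image is 95.82 cm to the right of lens 1, which lies 57.62 cm to the right of lens 2 — a virtual object — so d_o2 = −57.62 cm.
Lens 2: 1/d_i2 = 1/f₂ − 1/d_o2 = 1/(13.9) − 1/(-57.62) = 0.08930, so d_i2 = 11.2 cm.
The final image is real, 11.2 cm to the right of lens 2 (overall magnification ≈ -0.35).

11.2 cm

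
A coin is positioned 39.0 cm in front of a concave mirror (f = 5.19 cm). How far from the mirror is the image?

5.99 cm

Mirror equation: 1/d_i = 1/f − 1/d_o = 1/(5.190) − 1/(39.0) = 0.1927 − 0.02564 = 0.1670, so d_i = 5.99 cm.
The image is real, inverted and reduced, in front of the mirror.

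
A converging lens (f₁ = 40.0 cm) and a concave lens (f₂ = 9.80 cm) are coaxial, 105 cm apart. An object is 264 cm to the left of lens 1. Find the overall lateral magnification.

Lens 1: 1/d_i1 = 1/(40.0) − 1/(264) = 0.02121, so d_i1 = 47.14 cm; m₁ = −d_i1/d_o1 = -0.1786.
d_o2 = 105 − (47.14) = 57.86 cm.
f₂ = −9.80 cm (diverging).
Lens 2: 1/d_i2 = 1/(-9.80) − 1/(57.86) = -0.1193, so d_i2 = -8.381 cm; m₂ = −d_i2/d_o2 = +0.1448.
m = m₁·m₂ = (-0.1786)(+0.1448) = -0.0259.

m = -0.0259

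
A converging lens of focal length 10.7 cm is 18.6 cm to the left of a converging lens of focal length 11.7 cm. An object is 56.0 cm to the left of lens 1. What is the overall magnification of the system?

m = -0.437

Lens 1: 1/d_i1 = 1/(10.7) − 1/(56.0) = 0.07560, so d_i1 = 13.23 cm; m₁ = −d_i1/d_o1 = -0.2363.
d_o2 = 18.6 − (13.23) = 5.370 cm.
Lens 2: 1/d_i2 = 1/(11.7) − 1/(5.370) = -0.1007, so d_i2 = -9.926 cm; m₂ = −d_i2/d_o2 = +1.848.
m = m₁·m₂ = (-0.2363)(+1.848) = -0.437.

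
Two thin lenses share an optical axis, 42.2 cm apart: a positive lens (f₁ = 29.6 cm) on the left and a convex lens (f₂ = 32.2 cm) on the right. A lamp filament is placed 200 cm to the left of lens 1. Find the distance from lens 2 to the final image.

Lens 1: 1/d_i1 = 1/f₁ − 1/d_o1 = 1/(29.6) − 1/(200) = 0.02878, so d_i1 = 34.74 cm.
The intermediate image is 34.74 cm to the right of lens 1, which is 42.2 − (34.74) = 7.460 cm to the left of lens 2, so d_o2 = +7.460 cm.
Lens 2: 1/d_i2 = 1/f₂ − 1/d_o2 = 1/(32.2) − 1/(7.460) = -0.1030, so d_i2 = -9.71 cm.
The final image is virtual, 9.71 cm to the left of lens 2 (overall magnification ≈ -0.23).

9.71 cm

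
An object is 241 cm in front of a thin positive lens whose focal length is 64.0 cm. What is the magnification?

1/d_i = 1/f − 1/d_o = 1/(64.00) − 1/(241) = 0.01148, so d_i = 87.14 cm.
m = −d_i/d_o = −(87.14)/(241) = -0.362.
The image is real, inverted and reduced, on the far side of the lens.

m = -0.362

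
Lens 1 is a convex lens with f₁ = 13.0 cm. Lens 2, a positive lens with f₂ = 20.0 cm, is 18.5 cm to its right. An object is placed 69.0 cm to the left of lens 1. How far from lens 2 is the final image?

2.83 cm

Lens 1: 1/d_i1 = 1/f₁ − 1/d_o1 = 1/(13.0) − 1/(69.0) = 0.06243, so d_i1 = 16.02 cm.
The intermediate image is 16.02 cm to the right of lens 1, which is 18.5 − (16.02) = 2.480 cm to the left of lens 2, so d_o2 = +2.480 cm.
Lens 2: 1/d_i2 = 1/f₂ − 1/d_o2 = 1/(20.0) − 1/(2.480) = -0.3532, so d_i2 = -2.83 cm.
The final image is virtual, 2.83 cm to the left of lens 2 (overall magnification ≈ -0.27).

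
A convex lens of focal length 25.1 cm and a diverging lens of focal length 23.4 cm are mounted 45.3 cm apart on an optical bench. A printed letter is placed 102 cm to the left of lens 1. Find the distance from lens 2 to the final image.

Lens 1: 1/d_i1 = 1/f₁ − 1/d_o1 = 1/(25.1) − 1/(102) = 0.03004, so d_i1 = 33.29 cm.
The intermediate image is 33.29 cm to the right of lens 1, which is 45.3 − (33.29) = 12.01 cm to the left of lens 2, so d_o2 = +12.01 cm.
Lens 2 is diverging, so f₂ = −23.4 cm.
Lens 2: 1/d_i2 = 1/f₂ − 1/d_o2 = 1/(-23.4) − 1/(12.01) = -0.1260, so d_i2 = -7.94 cm.
The final image is virtual, 7.94 cm to the left of lens 2 (overall magnification ≈ -0.22).

7.94 cm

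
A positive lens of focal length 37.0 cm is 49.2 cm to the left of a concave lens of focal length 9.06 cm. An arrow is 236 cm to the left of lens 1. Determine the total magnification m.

Lens 1: 1/d_i1 = 1/(37.0) − 1/(236) = 0.02279, so d_i1 = 43.88 cm; m₁ = −d_i1/d_o1 = -0.1859.
d_o2 = 49.2 − (43.88) = 5.320 cm.
f₂ = −9.06 cm (diverging).
Lens 2: 1/d_i2 = 1/(-9.06) − 1/(5.320) = -0.2983, so d_i2 = -3.352 cm; m₂ = −d_i2/d_o2 = +0.6300.
m = m₁·m₂ = (-0.1859)(+0.6300) = -0.117.

m = -0.117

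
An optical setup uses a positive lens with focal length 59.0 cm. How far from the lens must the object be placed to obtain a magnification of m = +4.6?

m = −d_i/d_o ⇒ d_i = −m·d_o.
1/f = 1/d_o + 1/d_i = 1/d_o − 1/(m·d_o) = (1 − 1/m)/d_o, so d_o = f(1 − 1/m) = (59.00)(1 − 1/(+4.6)) = 46.2 cm.

46.2 cm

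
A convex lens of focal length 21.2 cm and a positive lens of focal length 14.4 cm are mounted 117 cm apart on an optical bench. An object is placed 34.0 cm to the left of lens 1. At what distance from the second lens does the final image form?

18.9 cm

Lens 1: 1/d_i1 = 1/f₁ − 1/d_o1 = 1/(21.2) − 1/(34.0) = 0.01776, so d_i1 = 56.31 cm.
The intermediate image is 56.31 cm to the right of lens 1, which is 117 − (56.31) = 60.69 cm to the left of lens 2, so d_o2 = +60.69 cm.
Lens 2: 1/d_i2 = 1/f₂ − 1/d_o2 = 1/(14.4) − 1/(60.69) = 0.05297, so d_i2 = 18.9 cm.
The final image is real, 18.9 cm to the right of lens 2 (overall magnification ≈ 0.52).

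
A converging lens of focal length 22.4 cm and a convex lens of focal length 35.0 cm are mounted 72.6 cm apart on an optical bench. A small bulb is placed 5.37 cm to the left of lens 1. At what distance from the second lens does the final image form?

Lens 1: 1/d_i1 = 1/f₁ − 1/d_o1 = 1/(22.4) − 1/(5.37) = -0.1416, so d_i1 = -7.063 cm.
The intermediate image is 7.063 cm to the left of lens 1 (virtual), which is 72.6 − (-7.063) = 79.66 cm to the left of lens 2, so d_o2 = +79.66 cm.
Lens 2: 1/d_i2 = 1/f₂ − 1/d_o2 = 1/(35.0) − 1/(79.66) = 0.01602, so d_i2 = 62.4 cm.
The final image is real, 62.4 cm to the right of lens 2 (overall magnification ≈ -1.0).

62.4 cm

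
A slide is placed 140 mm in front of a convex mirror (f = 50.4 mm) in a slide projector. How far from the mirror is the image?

For a convex mirror, f = -50.4 mm.
Mirror equation: 1/d_i = 1/f − 1/d_o = 1/(-50.40) − 1/(140) = -0.01984 − 0.007143 = -0.02698, so d_i = -37.1 mm.
The image is virtual, upright and reduced, behind the mirror.

37.1 mm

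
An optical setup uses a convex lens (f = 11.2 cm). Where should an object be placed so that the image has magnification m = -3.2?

m = −d_i/d_o ⇒ d_i = −m·d_o.
1/f = 1/d_o + 1/d_i = 1/d_o − 1/(m·d_o) = (1 − 1/m)/d_o, so d_o = f(1 − 1/m) = (11.20)(1 − 1/(-3.2)) = 14.7 cm.

14.7 cm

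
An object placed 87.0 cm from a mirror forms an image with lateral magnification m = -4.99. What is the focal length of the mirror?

m = −d_i/d_o ⇒ d_i = −m·d_o = −(-4.99)·(87.0) = 434.1 cm.
1/f = 1/d_o + 1/d_i = 1/(87.0) + 1/(434.1) = 0.01380, so f = 72.5 cm.
Since f is positive, the mirror is concave.

f = 72.5 cm (concave)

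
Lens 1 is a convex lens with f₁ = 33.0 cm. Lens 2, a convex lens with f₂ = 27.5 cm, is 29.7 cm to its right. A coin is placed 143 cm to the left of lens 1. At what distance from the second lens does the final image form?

8.92 cm

Lens 1: 1/d_i1 = 1/f₁ − 1/d_o1 = 1/(33.0) − 1/(143) = 0.02331, so d_i1 = 42.90 cm.
The intermediate image is 42.90 cm to the right of lens 1, which lies 13.20 cm to the right of lens 2 — a virtual object — so d_o2 = −13.20 cm.
Lens 2: 1/d_i2 = 1/f₂ − 1/d_o2 = 1/(27.5) − 1/(-13.20) = 0.1121, so d_i2 = 8.92 cm.
The final image is real, 8.92 cm to the right of lens 2 (overall magnification ≈ -0.20).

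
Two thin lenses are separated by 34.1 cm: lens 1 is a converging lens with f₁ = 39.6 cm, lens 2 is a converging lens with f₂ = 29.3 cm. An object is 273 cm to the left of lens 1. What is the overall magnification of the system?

m = -0.120

Lens 1: 1/d_i1 = 1/(39.6) − 1/(273) = 0.02159, so d_i1 = 46.32 cm; m₁ = −d_i1/d_o1 = -0.1697.
d_o2 = 34.1 − (46.32) = -12.22 cm (virtual object).
Lens 2: 1/d_i2 = 1/(29.3) − 1/(-12.22) = 0.1160, so d_i2 = 8.623 cm; m₂ = −d_i2/d_o2 = +0.7057.
m = m₁·m₂ = (-0.1697)(+0.7057) = -0.120.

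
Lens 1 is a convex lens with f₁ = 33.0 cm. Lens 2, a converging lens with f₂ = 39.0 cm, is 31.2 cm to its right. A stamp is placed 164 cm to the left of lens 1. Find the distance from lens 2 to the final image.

8.03 cm

Lens 1: 1/d_i1 = 1/f₁ − 1/d_o1 = 1/(33.0) − 1/(164) = 0.02421, so d_i1 = 41.31 cm.
The intermediate image is 41.31 cm to the right of lens 1, which lies 10.11 cm to the right of lens 2 — a virtual object — so d_o2 = −10.11 cm.
Lens 2: 1/d_i2 = 1/f₂ − 1/d_o2 = 1/(39.0) − 1/(-10.11) = 0.1246, so d_i2 = 8.03 cm.
The final image is real, 8.03 cm to the right of lens 2 (overall magnification ≈ -0.20).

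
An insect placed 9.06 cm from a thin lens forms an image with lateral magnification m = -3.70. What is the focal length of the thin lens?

m = −d_i/d_o ⇒ d_i = −m·d_o = −(-3.70)·(9.06) = 33.52 cm.
1/f = 1/d_o + 1/d_i = 1/(9.06) + 1/(33.52) = 0.1402, so f = 7.13 cm.
Since f is positive, the thin lens is converging.

f = 7.13 cm (converging)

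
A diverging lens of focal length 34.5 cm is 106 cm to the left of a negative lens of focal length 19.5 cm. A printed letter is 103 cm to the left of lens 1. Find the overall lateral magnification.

f₁ = −34.5 cm (diverging).
Lens 1: 1/d_i1 = 1/(-34.5) − 1/(103) = -0.03869, so d_i1 = -25.84 cm; m₁ = −d_i1/d_o1 = +0.2509.
d_o2 = 106 − (-25.84) = 131.8 cm.
f₂ = −19.5 cm (diverging).
Lens 2: 1/d_i2 = 1/(-19.5) − 1/(131.8) = -0.05887, so d_i2 = -16.99 cm; m₂ = −d_i2/d_o2 = +0.1289.
m = m₁·m₂ = (+0.2509)(+0.1289) = +0.0323.

m = +0.0323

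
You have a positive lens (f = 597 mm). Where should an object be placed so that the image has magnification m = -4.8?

m = −d_i/d_o ⇒ d_i = −m·d_o.
1/f = 1/d_o + 1/d_i = 1/d_o − 1/(m·d_o) = (1 − 1/m)/d_o, so d_o = f(1 − 1/m) = (597.0)(1 − 1/(-4.8)) = 721 mm.

721 mm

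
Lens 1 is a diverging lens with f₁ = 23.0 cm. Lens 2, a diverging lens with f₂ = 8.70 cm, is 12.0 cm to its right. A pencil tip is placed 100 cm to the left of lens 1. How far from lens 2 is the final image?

6.78 cm

Lens 1 is diverging, so f₁ = −23.0 cm.
Lens 1: 1/d_i1 = 1/f₁ − 1/d_o1 = 1/(-23.0) − 1/(100) = -0.05348, so d_i1 = -18.70 cm.
The intermediate image is 18.70 cm to the left of lens 1 (virtual), which is 12.0 − (-18.70) = 30.70 cm to the left of lens 2, so d_o2 = +30.70 cm.
Lens 2 is diverging, so f₂ = −8.70 cm.
Lens 2: 1/d_i2 = 1/f₂ − 1/d_o2 = 1/(-8.70) − 1/(30.70) = -0.1475, so d_i2 = -6.78 cm.
The final image is virtual, 6.78 cm to the left of lens 2 (overall magnification ≈ 0.041).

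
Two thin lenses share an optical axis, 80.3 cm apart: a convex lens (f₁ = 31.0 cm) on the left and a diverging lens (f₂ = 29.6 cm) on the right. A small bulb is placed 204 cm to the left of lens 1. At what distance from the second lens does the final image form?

17.7 cm

Lens 1: 1/d_i1 = 1/f₁ − 1/d_o1 = 1/(31.0) − 1/(204) = 0.02736, so d_i1 = 36.55 cm.
The intermediate image is 36.55 cm to the right of lens 1, which is 80.3 − (36.55) = 43.75 cm to the left of lens 2, so d_o2 = +43.75 cm.
Lens 2 is diverging, so f₂ = −29.6 cm.
Lens 2: 1/d_i2 = 1/f₂ − 1/d_o2 = 1/(-29.6) − 1/(43.75) = -0.05664, so d_i2 = -17.7 cm.
The final image is virtual, 17.7 cm to the left of lens 2 (overall magnification ≈ -0.072).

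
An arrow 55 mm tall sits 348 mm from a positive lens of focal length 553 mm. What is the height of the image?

1/d_i = 1/f − 1/d_o = 1/(553.0) − 1/(348) = -0.001065, so d_i = -938.8 mm.
m = −d_i/d_o = +2.698.
|h_i| = |m|·h_o = 2.698 × 55 = 148 mm. The image is virtual, upright and enlarged, on the same side as the object.

148 mm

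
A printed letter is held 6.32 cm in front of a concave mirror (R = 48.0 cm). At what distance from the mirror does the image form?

8.58 cm

f = R/2 = 48.0/2 = 24.00 cm.
Mirror equation: 1/q = 1/f − 1/p = 1/(24.00) − 1/(6.32) = 0.04167 − 0.1582 = -0.1166, so q = -8.58 cm.
The image is virtual, upright and enlarged, behind the mirror.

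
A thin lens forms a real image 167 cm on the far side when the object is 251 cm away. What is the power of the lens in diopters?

P = +0.997 D

d_i = +167 cm.
1/f = 1/d_o + 1/d_i = 1/(251) + 1/(167) = 0.009972 cm⁻¹.
f = 100.3 cm = 1.003 m, so P = 1/f = +0.997 D.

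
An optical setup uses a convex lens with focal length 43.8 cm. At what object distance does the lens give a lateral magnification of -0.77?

m = −d_i/d_o ⇒ d_i = −m·d_o.
1/f = 1/d_o + 1/d_i = 1/d_o − 1/(m·d_o) = (1 − 1/m)/d_o, so d_o = f(1 − 1/m) = (43.80)(1 − 1/(-0.77)) = 101 cm.

101 cm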